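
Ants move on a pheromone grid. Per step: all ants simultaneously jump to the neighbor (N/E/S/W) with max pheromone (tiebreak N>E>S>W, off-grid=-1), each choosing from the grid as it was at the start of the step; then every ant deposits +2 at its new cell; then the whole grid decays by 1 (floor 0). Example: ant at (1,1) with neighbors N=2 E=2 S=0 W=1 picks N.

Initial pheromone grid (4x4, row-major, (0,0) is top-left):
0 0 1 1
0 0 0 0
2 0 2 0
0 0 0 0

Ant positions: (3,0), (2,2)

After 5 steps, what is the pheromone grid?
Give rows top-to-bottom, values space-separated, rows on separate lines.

After step 1: ants at (2,0),(1,2)
  0 0 0 0
  0 0 1 0
  3 0 1 0
  0 0 0 0
After step 2: ants at (1,0),(2,2)
  0 0 0 0
  1 0 0 0
  2 0 2 0
  0 0 0 0
After step 3: ants at (2,0),(1,2)
  0 0 0 0
  0 0 1 0
  3 0 1 0
  0 0 0 0
After step 4: ants at (1,0),(2,2)
  0 0 0 0
  1 0 0 0
  2 0 2 0
  0 0 0 0
After step 5: ants at (2,0),(1,2)
  0 0 0 0
  0 0 1 0
  3 0 1 0
  0 0 0 0

0 0 0 0
0 0 1 0
3 0 1 0
0 0 0 0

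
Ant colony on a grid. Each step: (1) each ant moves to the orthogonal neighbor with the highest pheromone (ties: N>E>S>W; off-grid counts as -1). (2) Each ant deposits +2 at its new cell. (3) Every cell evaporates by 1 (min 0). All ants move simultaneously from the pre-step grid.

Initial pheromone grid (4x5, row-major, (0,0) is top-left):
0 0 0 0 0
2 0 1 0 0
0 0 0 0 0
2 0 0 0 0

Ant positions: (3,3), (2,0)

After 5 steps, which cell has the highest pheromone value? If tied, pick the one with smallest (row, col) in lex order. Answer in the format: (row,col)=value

Step 1: ant0:(3,3)->N->(2,3) | ant1:(2,0)->N->(1,0)
  grid max=3 at (1,0)
Step 2: ant0:(2,3)->N->(1,3) | ant1:(1,0)->N->(0,0)
  grid max=2 at (1,0)
Step 3: ant0:(1,3)->N->(0,3) | ant1:(0,0)->S->(1,0)
  grid max=3 at (1,0)
Step 4: ant0:(0,3)->E->(0,4) | ant1:(1,0)->N->(0,0)
  grid max=2 at (1,0)
Step 5: ant0:(0,4)->S->(1,4) | ant1:(0,0)->S->(1,0)
  grid max=3 at (1,0)
Final grid:
  0 0 0 0 0
  3 0 0 0 1
  0 0 0 0 0
  0 0 0 0 0
Max pheromone 3 at (1,0)

Answer: (1,0)=3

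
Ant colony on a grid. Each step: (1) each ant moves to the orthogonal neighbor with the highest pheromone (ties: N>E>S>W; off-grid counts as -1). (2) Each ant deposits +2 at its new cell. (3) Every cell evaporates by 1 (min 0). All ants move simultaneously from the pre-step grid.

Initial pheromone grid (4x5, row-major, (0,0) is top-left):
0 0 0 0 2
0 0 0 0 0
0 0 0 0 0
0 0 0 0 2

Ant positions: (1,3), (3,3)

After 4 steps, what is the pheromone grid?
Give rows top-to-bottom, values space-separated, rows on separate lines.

After step 1: ants at (0,3),(3,4)
  0 0 0 1 1
  0 0 0 0 0
  0 0 0 0 0
  0 0 0 0 3
After step 2: ants at (0,4),(2,4)
  0 0 0 0 2
  0 0 0 0 0
  0 0 0 0 1
  0 0 0 0 2
After step 3: ants at (1,4),(3,4)
  0 0 0 0 1
  0 0 0 0 1
  0 0 0 0 0
  0 0 0 0 3
After step 4: ants at (0,4),(2,4)
  0 0 0 0 2
  0 0 0 0 0
  0 0 0 0 1
  0 0 0 0 2

0 0 0 0 2
0 0 0 0 0
0 0 0 0 1
0 0 0 0 2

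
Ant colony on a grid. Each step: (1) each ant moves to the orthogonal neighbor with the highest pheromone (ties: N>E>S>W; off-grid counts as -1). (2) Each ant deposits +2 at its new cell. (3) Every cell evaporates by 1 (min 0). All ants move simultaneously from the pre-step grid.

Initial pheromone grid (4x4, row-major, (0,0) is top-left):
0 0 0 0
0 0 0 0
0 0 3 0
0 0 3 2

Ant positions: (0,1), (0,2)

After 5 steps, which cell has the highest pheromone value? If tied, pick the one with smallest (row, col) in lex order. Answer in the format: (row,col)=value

Answer: (0,2)=5

Derivation:
Step 1: ant0:(0,1)->E->(0,2) | ant1:(0,2)->E->(0,3)
  grid max=2 at (2,2)
Step 2: ant0:(0,2)->E->(0,3) | ant1:(0,3)->W->(0,2)
  grid max=2 at (0,2)
Step 3: ant0:(0,3)->W->(0,2) | ant1:(0,2)->E->(0,3)
  grid max=3 at (0,2)
Step 4: ant0:(0,2)->E->(0,3) | ant1:(0,3)->W->(0,2)
  grid max=4 at (0,2)
Step 5: ant0:(0,3)->W->(0,2) | ant1:(0,2)->E->(0,3)
  grid max=5 at (0,2)
Final grid:
  0 0 5 5
  0 0 0 0
  0 0 0 0
  0 0 0 0
Max pheromone 5 at (0,2)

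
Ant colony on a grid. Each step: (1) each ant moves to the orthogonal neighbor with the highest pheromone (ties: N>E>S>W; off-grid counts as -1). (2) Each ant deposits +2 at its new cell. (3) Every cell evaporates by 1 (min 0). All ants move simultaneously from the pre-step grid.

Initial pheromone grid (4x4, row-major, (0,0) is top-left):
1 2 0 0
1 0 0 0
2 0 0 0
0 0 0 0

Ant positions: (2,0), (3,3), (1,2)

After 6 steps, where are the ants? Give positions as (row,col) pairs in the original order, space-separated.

Step 1: ant0:(2,0)->N->(1,0) | ant1:(3,3)->N->(2,3) | ant2:(1,2)->N->(0,2)
  grid max=2 at (1,0)
Step 2: ant0:(1,0)->S->(2,0) | ant1:(2,3)->N->(1,3) | ant2:(0,2)->W->(0,1)
  grid max=2 at (0,1)
Step 3: ant0:(2,0)->N->(1,0) | ant1:(1,3)->N->(0,3) | ant2:(0,1)->E->(0,2)
  grid max=2 at (1,0)
Step 4: ant0:(1,0)->S->(2,0) | ant1:(0,3)->W->(0,2) | ant2:(0,2)->E->(0,3)
  grid max=2 at (0,2)
Step 5: ant0:(2,0)->N->(1,0) | ant1:(0,2)->E->(0,3) | ant2:(0,3)->W->(0,2)
  grid max=3 at (0,2)
Step 6: ant0:(1,0)->S->(2,0) | ant1:(0,3)->W->(0,2) | ant2:(0,2)->E->(0,3)
  grid max=4 at (0,2)

(2,0) (0,2) (0,3)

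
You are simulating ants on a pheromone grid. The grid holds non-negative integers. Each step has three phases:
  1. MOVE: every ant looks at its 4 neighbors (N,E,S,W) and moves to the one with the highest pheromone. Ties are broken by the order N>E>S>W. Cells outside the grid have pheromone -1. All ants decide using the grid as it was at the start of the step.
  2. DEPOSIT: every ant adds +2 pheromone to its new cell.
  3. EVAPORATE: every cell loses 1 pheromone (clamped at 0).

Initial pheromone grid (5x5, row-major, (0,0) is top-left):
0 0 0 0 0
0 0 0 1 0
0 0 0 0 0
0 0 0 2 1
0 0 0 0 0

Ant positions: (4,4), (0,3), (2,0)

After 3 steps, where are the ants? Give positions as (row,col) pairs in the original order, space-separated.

Step 1: ant0:(4,4)->N->(3,4) | ant1:(0,3)->S->(1,3) | ant2:(2,0)->N->(1,0)
  grid max=2 at (1,3)
Step 2: ant0:(3,4)->W->(3,3) | ant1:(1,3)->N->(0,3) | ant2:(1,0)->N->(0,0)
  grid max=2 at (3,3)
Step 3: ant0:(3,3)->E->(3,4) | ant1:(0,3)->S->(1,3) | ant2:(0,0)->E->(0,1)
  grid max=2 at (1,3)

(3,4) (1,3) (0,1)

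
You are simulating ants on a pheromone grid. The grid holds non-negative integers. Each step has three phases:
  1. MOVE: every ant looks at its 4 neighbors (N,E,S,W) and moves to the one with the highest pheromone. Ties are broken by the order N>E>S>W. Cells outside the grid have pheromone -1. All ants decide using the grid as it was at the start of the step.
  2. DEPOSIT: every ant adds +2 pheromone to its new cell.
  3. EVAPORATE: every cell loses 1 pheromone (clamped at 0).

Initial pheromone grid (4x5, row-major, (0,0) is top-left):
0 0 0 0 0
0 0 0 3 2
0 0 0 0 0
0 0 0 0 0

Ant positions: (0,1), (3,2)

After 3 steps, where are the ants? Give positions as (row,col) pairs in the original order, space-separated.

Step 1: ant0:(0,1)->E->(0,2) | ant1:(3,2)->N->(2,2)
  grid max=2 at (1,3)
Step 2: ant0:(0,2)->E->(0,3) | ant1:(2,2)->N->(1,2)
  grid max=1 at (0,3)
Step 3: ant0:(0,3)->S->(1,3) | ant1:(1,2)->E->(1,3)
  grid max=4 at (1,3)

(1,3) (1,3)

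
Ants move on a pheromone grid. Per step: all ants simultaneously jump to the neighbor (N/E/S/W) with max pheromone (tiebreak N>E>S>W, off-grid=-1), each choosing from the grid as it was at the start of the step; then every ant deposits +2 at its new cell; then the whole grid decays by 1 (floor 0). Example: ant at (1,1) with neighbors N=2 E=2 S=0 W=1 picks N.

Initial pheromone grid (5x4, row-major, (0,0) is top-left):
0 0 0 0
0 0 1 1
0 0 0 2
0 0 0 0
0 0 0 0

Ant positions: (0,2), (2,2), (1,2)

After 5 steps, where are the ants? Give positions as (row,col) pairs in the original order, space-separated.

Step 1: ant0:(0,2)->S->(1,2) | ant1:(2,2)->E->(2,3) | ant2:(1,2)->E->(1,3)
  grid max=3 at (2,3)
Step 2: ant0:(1,2)->E->(1,3) | ant1:(2,3)->N->(1,3) | ant2:(1,3)->S->(2,3)
  grid max=5 at (1,3)
Step 3: ant0:(1,3)->S->(2,3) | ant1:(1,3)->S->(2,3) | ant2:(2,3)->N->(1,3)
  grid max=7 at (2,3)
Step 4: ant0:(2,3)->N->(1,3) | ant1:(2,3)->N->(1,3) | ant2:(1,3)->S->(2,3)
  grid max=9 at (1,3)
Step 5: ant0:(1,3)->S->(2,3) | ant1:(1,3)->S->(2,3) | ant2:(2,3)->N->(1,3)
  grid max=11 at (2,3)

(2,3) (2,3) (1,3)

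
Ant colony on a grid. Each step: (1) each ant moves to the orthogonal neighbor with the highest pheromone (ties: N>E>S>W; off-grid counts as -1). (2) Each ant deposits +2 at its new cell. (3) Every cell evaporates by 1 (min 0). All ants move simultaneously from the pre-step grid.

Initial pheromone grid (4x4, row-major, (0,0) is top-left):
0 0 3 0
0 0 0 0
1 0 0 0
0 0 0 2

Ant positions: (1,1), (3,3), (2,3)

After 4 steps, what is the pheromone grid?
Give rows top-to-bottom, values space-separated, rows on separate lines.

After step 1: ants at (0,1),(2,3),(3,3)
  0 1 2 0
  0 0 0 0
  0 0 0 1
  0 0 0 3
After step 2: ants at (0,2),(3,3),(2,3)
  0 0 3 0
  0 0 0 0
  0 0 0 2
  0 0 0 4
After step 3: ants at (0,3),(2,3),(3,3)
  0 0 2 1
  0 0 0 0
  0 0 0 3
  0 0 0 5
After step 4: ants at (0,2),(3,3),(2,3)
  0 0 3 0
  0 0 0 0
  0 0 0 4
  0 0 0 6

0 0 3 0
0 0 0 0
0 0 0 4
0 0 0 6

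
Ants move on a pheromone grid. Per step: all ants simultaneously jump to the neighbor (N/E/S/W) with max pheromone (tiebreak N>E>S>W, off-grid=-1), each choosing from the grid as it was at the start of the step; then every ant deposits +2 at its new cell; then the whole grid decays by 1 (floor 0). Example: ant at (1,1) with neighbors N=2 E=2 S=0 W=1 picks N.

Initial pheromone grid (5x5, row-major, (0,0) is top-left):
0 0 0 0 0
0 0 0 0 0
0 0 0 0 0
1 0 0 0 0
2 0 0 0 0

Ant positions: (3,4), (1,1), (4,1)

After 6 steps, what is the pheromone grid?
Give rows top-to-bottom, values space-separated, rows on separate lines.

After step 1: ants at (2,4),(0,1),(4,0)
  0 1 0 0 0
  0 0 0 0 0
  0 0 0 0 1
  0 0 0 0 0
  3 0 0 0 0
After step 2: ants at (1,4),(0,2),(3,0)
  0 0 1 0 0
  0 0 0 0 1
  0 0 0 0 0
  1 0 0 0 0
  2 0 0 0 0
After step 3: ants at (0,4),(0,3),(4,0)
  0 0 0 1 1
  0 0 0 0 0
  0 0 0 0 0
  0 0 0 0 0
  3 0 0 0 0
After step 4: ants at (0,3),(0,4),(3,0)
  0 0 0 2 2
  0 0 0 0 0
  0 0 0 0 0
  1 0 0 0 0
  2 0 0 0 0
After step 5: ants at (0,4),(0,3),(4,0)
  0 0 0 3 3
  0 0 0 0 0
  0 0 0 0 0
  0 0 0 0 0
  3 0 0 0 0
After step 6: ants at (0,3),(0,4),(3,0)
  0 0 0 4 4
  0 0 0 0 0
  0 0 0 0 0
  1 0 0 0 0
  2 0 0 0 0

0 0 0 4 4
0 0 0 0 0
0 0 0 0 0
1 0 0 0 0
2 0 0 0 0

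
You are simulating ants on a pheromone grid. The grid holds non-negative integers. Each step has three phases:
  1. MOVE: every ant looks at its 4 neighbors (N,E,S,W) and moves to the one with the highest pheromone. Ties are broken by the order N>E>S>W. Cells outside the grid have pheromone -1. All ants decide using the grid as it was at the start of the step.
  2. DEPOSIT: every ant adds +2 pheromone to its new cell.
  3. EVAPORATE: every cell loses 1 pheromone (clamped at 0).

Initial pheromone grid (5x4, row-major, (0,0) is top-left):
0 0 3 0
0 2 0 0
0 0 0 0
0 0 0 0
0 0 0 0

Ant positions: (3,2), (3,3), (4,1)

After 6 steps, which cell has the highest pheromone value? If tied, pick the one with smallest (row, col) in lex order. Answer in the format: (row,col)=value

Step 1: ant0:(3,2)->N->(2,2) | ant1:(3,3)->N->(2,3) | ant2:(4,1)->N->(3,1)
  grid max=2 at (0,2)
Step 2: ant0:(2,2)->E->(2,3) | ant1:(2,3)->W->(2,2) | ant2:(3,1)->N->(2,1)
  grid max=2 at (2,2)
Step 3: ant0:(2,3)->W->(2,2) | ant1:(2,2)->E->(2,3) | ant2:(2,1)->E->(2,2)
  grid max=5 at (2,2)
Step 4: ant0:(2,2)->E->(2,3) | ant1:(2,3)->W->(2,2) | ant2:(2,2)->E->(2,3)
  grid max=6 at (2,2)
Step 5: ant0:(2,3)->W->(2,2) | ant1:(2,2)->E->(2,3) | ant2:(2,3)->W->(2,2)
  grid max=9 at (2,2)
Step 6: ant0:(2,2)->E->(2,3) | ant1:(2,3)->W->(2,2) | ant2:(2,2)->E->(2,3)
  grid max=10 at (2,2)
Final grid:
  0 0 0 0
  0 0 0 0
  0 0 10 10
  0 0 0 0
  0 0 0 0
Max pheromone 10 at (2,2)

Answer: (2,2)=10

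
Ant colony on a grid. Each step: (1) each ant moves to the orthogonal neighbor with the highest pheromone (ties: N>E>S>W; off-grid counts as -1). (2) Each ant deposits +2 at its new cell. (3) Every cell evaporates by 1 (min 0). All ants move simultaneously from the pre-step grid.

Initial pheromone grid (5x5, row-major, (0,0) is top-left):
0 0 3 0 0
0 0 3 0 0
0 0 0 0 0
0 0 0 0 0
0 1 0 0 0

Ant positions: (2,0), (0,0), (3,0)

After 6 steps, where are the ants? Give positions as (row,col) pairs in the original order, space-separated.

Step 1: ant0:(2,0)->N->(1,0) | ant1:(0,0)->E->(0,1) | ant2:(3,0)->N->(2,0)
  grid max=2 at (0,2)
Step 2: ant0:(1,0)->S->(2,0) | ant1:(0,1)->E->(0,2) | ant2:(2,0)->N->(1,0)
  grid max=3 at (0,2)
Step 3: ant0:(2,0)->N->(1,0) | ant1:(0,2)->S->(1,2) | ant2:(1,0)->S->(2,0)
  grid max=3 at (1,0)
Step 4: ant0:(1,0)->S->(2,0) | ant1:(1,2)->N->(0,2) | ant2:(2,0)->N->(1,0)
  grid max=4 at (1,0)
Step 5: ant0:(2,0)->N->(1,0) | ant1:(0,2)->S->(1,2) | ant2:(1,0)->S->(2,0)
  grid max=5 at (1,0)
Step 6: ant0:(1,0)->S->(2,0) | ant1:(1,2)->N->(0,2) | ant2:(2,0)->N->(1,0)
  grid max=6 at (1,0)

(2,0) (0,2) (1,0)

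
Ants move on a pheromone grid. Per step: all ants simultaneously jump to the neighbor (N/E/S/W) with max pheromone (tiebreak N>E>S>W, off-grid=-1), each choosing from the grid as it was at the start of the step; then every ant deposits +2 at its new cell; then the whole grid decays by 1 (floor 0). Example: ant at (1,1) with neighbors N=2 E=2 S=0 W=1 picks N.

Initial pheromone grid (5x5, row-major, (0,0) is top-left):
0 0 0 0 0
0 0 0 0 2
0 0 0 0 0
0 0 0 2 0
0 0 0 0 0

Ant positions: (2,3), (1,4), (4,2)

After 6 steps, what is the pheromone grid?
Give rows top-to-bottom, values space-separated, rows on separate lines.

After step 1: ants at (3,3),(0,4),(3,2)
  0 0 0 0 1
  0 0 0 0 1
  0 0 0 0 0
  0 0 1 3 0
  0 0 0 0 0
After step 2: ants at (3,2),(1,4),(3,3)
  0 0 0 0 0
  0 0 0 0 2
  0 0 0 0 0
  0 0 2 4 0
  0 0 0 0 0
After step 3: ants at (3,3),(0,4),(3,2)
  0 0 0 0 1
  0 0 0 0 1
  0 0 0 0 0
  0 0 3 5 0
  0 0 0 0 0
After step 4: ants at (3,2),(1,4),(3,3)
  0 0 0 0 0
  0 0 0 0 2
  0 0 0 0 0
  0 0 4 6 0
  0 0 0 0 0
After step 5: ants at (3,3),(0,4),(3,2)
  0 0 0 0 1
  0 0 0 0 1
  0 0 0 0 0
  0 0 5 7 0
  0 0 0 0 0
After step 6: ants at (3,2),(1,4),(3,3)
  0 0 0 0 0
  0 0 0 0 2
  0 0 0 0 0
  0 0 6 8 0
  0 0 0 0 0

0 0 0 0 0
0 0 0 0 2
0 0 0 0 0
0 0 6 8 0
0 0 0 0 0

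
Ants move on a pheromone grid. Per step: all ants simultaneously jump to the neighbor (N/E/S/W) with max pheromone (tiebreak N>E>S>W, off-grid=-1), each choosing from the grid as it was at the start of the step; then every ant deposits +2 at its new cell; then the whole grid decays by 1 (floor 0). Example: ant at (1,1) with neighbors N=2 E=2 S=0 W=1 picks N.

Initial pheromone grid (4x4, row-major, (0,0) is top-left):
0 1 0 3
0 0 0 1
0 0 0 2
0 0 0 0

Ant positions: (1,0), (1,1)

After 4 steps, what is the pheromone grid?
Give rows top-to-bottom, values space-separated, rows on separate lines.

After step 1: ants at (0,0),(0,1)
  1 2 0 2
  0 0 0 0
  0 0 0 1
  0 0 0 0
After step 2: ants at (0,1),(0,0)
  2 3 0 1
  0 0 0 0
  0 0 0 0
  0 0 0 0
After step 3: ants at (0,0),(0,1)
  3 4 0 0
  0 0 0 0
  0 0 0 0
  0 0 0 0
After step 4: ants at (0,1),(0,0)
  4 5 0 0
  0 0 0 0
  0 0 0 0
  0 0 0 0

4 5 0 0
0 0 0 0
0 0 0 0
0 0 0 0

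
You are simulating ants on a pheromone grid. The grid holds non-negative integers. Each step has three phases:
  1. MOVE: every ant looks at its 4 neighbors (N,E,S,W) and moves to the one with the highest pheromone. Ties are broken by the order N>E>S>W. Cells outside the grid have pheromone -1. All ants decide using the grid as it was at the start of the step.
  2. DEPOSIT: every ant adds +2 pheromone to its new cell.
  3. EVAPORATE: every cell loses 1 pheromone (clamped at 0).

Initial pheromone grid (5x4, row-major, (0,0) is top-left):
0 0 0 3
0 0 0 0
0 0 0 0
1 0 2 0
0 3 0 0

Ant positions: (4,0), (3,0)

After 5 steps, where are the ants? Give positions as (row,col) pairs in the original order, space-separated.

Step 1: ant0:(4,0)->E->(4,1) | ant1:(3,0)->N->(2,0)
  grid max=4 at (4,1)
Step 2: ant0:(4,1)->N->(3,1) | ant1:(2,0)->N->(1,0)
  grid max=3 at (4,1)
Step 3: ant0:(3,1)->S->(4,1) | ant1:(1,0)->N->(0,0)
  grid max=4 at (4,1)
Step 4: ant0:(4,1)->N->(3,1) | ant1:(0,0)->E->(0,1)
  grid max=3 at (4,1)
Step 5: ant0:(3,1)->S->(4,1) | ant1:(0,1)->E->(0,2)
  grid max=4 at (4,1)

(4,1) (0,2)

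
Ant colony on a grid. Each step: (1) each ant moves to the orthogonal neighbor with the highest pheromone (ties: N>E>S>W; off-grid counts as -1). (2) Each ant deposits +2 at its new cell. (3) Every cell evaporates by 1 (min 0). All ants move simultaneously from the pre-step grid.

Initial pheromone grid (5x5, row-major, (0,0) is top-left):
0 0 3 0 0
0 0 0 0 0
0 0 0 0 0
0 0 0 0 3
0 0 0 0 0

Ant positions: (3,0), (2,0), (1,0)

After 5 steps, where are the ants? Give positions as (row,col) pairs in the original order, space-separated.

Step 1: ant0:(3,0)->N->(2,0) | ant1:(2,0)->N->(1,0) | ant2:(1,0)->N->(0,0)
  grid max=2 at (0,2)
Step 2: ant0:(2,0)->N->(1,0) | ant1:(1,0)->N->(0,0) | ant2:(0,0)->S->(1,0)
  grid max=4 at (1,0)
Step 3: ant0:(1,0)->N->(0,0) | ant1:(0,0)->S->(1,0) | ant2:(1,0)->N->(0,0)
  grid max=5 at (0,0)
Step 4: ant0:(0,0)->S->(1,0) | ant1:(1,0)->N->(0,0) | ant2:(0,0)->S->(1,0)
  grid max=8 at (1,0)
Step 5: ant0:(1,0)->N->(0,0) | ant1:(0,0)->S->(1,0) | ant2:(1,0)->N->(0,0)
  grid max=9 at (0,0)

(0,0) (1,0) (0,0)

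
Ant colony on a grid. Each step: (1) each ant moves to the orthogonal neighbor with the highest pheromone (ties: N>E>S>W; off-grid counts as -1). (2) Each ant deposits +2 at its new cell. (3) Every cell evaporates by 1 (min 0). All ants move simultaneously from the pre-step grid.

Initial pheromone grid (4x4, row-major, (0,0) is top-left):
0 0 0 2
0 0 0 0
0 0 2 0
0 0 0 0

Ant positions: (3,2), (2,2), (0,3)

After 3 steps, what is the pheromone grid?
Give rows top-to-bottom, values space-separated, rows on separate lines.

After step 1: ants at (2,2),(1,2),(1,3)
  0 0 0 1
  0 0 1 1
  0 0 3 0
  0 0 0 0
After step 2: ants at (1,2),(2,2),(0,3)
  0 0 0 2
  0 0 2 0
  0 0 4 0
  0 0 0 0
After step 3: ants at (2,2),(1,2),(1,3)
  0 0 0 1
  0 0 3 1
  0 0 5 0
  0 0 0 0

0 0 0 1
0 0 3 1
0 0 5 0
0 0 0 0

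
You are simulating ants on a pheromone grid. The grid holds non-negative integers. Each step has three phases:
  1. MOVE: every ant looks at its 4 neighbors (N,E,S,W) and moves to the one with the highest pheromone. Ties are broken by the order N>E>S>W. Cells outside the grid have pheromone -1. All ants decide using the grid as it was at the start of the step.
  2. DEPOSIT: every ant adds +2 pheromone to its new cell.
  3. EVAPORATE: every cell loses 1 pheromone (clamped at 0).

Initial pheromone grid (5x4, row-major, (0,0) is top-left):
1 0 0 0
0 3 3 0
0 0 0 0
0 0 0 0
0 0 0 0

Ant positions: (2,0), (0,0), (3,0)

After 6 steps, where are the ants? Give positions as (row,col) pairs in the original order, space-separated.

Step 1: ant0:(2,0)->N->(1,0) | ant1:(0,0)->E->(0,1) | ant2:(3,0)->N->(2,0)
  grid max=2 at (1,1)
Step 2: ant0:(1,0)->E->(1,1) | ant1:(0,1)->S->(1,1) | ant2:(2,0)->N->(1,0)
  grid max=5 at (1,1)
Step 3: ant0:(1,1)->W->(1,0) | ant1:(1,1)->W->(1,0) | ant2:(1,0)->E->(1,1)
  grid max=6 at (1,1)
Step 4: ant0:(1,0)->E->(1,1) | ant1:(1,0)->E->(1,1) | ant2:(1,1)->W->(1,0)
  grid max=9 at (1,1)
Step 5: ant0:(1,1)->W->(1,0) | ant1:(1,1)->W->(1,0) | ant2:(1,0)->E->(1,1)
  grid max=10 at (1,1)
Step 6: ant0:(1,0)->E->(1,1) | ant1:(1,0)->E->(1,1) | ant2:(1,1)->W->(1,0)
  grid max=13 at (1,1)

(1,1) (1,1) (1,0)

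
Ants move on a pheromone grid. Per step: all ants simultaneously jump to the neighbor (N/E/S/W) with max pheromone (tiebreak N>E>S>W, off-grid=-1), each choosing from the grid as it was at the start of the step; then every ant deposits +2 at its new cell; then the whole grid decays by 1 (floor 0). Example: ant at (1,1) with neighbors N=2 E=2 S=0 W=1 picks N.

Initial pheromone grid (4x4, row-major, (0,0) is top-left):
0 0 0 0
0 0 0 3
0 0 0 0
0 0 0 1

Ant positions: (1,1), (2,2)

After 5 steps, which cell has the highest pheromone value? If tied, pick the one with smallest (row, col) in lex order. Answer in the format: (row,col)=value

Step 1: ant0:(1,1)->N->(0,1) | ant1:(2,2)->N->(1,2)
  grid max=2 at (1,3)
Step 2: ant0:(0,1)->E->(0,2) | ant1:(1,2)->E->(1,3)
  grid max=3 at (1,3)
Step 3: ant0:(0,2)->E->(0,3) | ant1:(1,3)->N->(0,3)
  grid max=3 at (0,3)
Step 4: ant0:(0,3)->S->(1,3) | ant1:(0,3)->S->(1,3)
  grid max=5 at (1,3)
Step 5: ant0:(1,3)->N->(0,3) | ant1:(1,3)->N->(0,3)
  grid max=5 at (0,3)
Final grid:
  0 0 0 5
  0 0 0 4
  0 0 0 0
  0 0 0 0
Max pheromone 5 at (0,3)

Answer: (0,3)=5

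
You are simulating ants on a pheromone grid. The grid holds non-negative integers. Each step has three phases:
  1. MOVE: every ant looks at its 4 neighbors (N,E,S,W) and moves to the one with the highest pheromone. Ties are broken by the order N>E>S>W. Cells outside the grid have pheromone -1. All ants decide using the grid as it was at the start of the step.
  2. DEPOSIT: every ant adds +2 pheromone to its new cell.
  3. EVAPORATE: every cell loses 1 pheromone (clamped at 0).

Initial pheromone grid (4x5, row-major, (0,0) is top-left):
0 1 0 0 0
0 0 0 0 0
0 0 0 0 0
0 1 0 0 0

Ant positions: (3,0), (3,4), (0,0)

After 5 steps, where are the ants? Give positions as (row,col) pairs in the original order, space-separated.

Step 1: ant0:(3,0)->E->(3,1) | ant1:(3,4)->N->(2,4) | ant2:(0,0)->E->(0,1)
  grid max=2 at (0,1)
Step 2: ant0:(3,1)->N->(2,1) | ant1:(2,4)->N->(1,4) | ant2:(0,1)->E->(0,2)
  grid max=1 at (0,1)
Step 3: ant0:(2,1)->S->(3,1) | ant1:(1,4)->N->(0,4) | ant2:(0,2)->W->(0,1)
  grid max=2 at (0,1)
Step 4: ant0:(3,1)->N->(2,1) | ant1:(0,4)->S->(1,4) | ant2:(0,1)->E->(0,2)
  grid max=1 at (0,1)
Step 5: ant0:(2,1)->S->(3,1) | ant1:(1,4)->N->(0,4) | ant2:(0,2)->W->(0,1)
  grid max=2 at (0,1)

(3,1) (0,4) (0,1)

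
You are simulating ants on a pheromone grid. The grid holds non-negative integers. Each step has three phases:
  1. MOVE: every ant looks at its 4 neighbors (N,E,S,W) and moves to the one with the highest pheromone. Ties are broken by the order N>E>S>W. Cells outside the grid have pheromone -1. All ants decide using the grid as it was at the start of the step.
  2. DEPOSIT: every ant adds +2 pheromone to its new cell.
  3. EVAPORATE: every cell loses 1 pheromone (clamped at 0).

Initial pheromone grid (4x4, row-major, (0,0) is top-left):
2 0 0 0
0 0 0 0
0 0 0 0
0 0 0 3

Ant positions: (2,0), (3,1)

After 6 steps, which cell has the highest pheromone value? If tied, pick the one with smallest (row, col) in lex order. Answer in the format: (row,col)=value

Answer: (0,0)=6

Derivation:
Step 1: ant0:(2,0)->N->(1,0) | ant1:(3,1)->N->(2,1)
  grid max=2 at (3,3)
Step 2: ant0:(1,0)->N->(0,0) | ant1:(2,1)->N->(1,1)
  grid max=2 at (0,0)
Step 3: ant0:(0,0)->E->(0,1) | ant1:(1,1)->N->(0,1)
  grid max=3 at (0,1)
Step 4: ant0:(0,1)->W->(0,0) | ant1:(0,1)->W->(0,0)
  grid max=4 at (0,0)
Step 5: ant0:(0,0)->E->(0,1) | ant1:(0,0)->E->(0,1)
  grid max=5 at (0,1)
Step 6: ant0:(0,1)->W->(0,0) | ant1:(0,1)->W->(0,0)
  grid max=6 at (0,0)
Final grid:
  6 4 0 0
  0 0 0 0
  0 0 0 0
  0 0 0 0
Max pheromone 6 at (0,0)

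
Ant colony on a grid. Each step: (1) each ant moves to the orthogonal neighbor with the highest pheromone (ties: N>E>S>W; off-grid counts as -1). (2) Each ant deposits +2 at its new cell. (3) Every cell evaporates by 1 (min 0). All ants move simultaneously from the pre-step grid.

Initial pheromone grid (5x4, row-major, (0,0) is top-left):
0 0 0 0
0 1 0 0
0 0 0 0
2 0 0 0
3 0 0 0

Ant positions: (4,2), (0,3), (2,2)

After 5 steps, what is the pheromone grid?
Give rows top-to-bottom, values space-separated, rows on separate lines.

After step 1: ants at (3,2),(1,3),(1,2)
  0 0 0 0
  0 0 1 1
  0 0 0 0
  1 0 1 0
  2 0 0 0
After step 2: ants at (2,2),(1,2),(1,3)
  0 0 0 0
  0 0 2 2
  0 0 1 0
  0 0 0 0
  1 0 0 0
After step 3: ants at (1,2),(1,3),(1,2)
  0 0 0 0
  0 0 5 3
  0 0 0 0
  0 0 0 0
  0 0 0 0
After step 4: ants at (1,3),(1,2),(1,3)
  0 0 0 0
  0 0 6 6
  0 0 0 0
  0 0 0 0
  0 0 0 0
After step 5: ants at (1,2),(1,3),(1,2)
  0 0 0 0
  0 0 9 7
  0 0 0 0
  0 0 0 0
  0 0 0 0

0 0 0 0
0 0 9 7
0 0 0 0
0 0 0 0
0 0 0 0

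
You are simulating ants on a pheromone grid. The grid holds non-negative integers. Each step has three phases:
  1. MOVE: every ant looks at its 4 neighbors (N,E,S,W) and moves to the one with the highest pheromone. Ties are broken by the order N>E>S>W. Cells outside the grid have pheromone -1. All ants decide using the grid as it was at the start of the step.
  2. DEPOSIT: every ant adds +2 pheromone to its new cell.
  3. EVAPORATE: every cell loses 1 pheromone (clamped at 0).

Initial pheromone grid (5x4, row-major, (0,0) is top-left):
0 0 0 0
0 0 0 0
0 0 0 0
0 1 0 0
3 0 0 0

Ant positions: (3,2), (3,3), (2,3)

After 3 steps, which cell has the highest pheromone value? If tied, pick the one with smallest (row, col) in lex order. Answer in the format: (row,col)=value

Step 1: ant0:(3,2)->W->(3,1) | ant1:(3,3)->N->(2,3) | ant2:(2,3)->N->(1,3)
  grid max=2 at (3,1)
Step 2: ant0:(3,1)->N->(2,1) | ant1:(2,3)->N->(1,3) | ant2:(1,3)->S->(2,3)
  grid max=2 at (1,3)
Step 3: ant0:(2,1)->S->(3,1) | ant1:(1,3)->S->(2,3) | ant2:(2,3)->N->(1,3)
  grid max=3 at (1,3)
Final grid:
  0 0 0 0
  0 0 0 3
  0 0 0 3
  0 2 0 0
  0 0 0 0
Max pheromone 3 at (1,3)

Answer: (1,3)=3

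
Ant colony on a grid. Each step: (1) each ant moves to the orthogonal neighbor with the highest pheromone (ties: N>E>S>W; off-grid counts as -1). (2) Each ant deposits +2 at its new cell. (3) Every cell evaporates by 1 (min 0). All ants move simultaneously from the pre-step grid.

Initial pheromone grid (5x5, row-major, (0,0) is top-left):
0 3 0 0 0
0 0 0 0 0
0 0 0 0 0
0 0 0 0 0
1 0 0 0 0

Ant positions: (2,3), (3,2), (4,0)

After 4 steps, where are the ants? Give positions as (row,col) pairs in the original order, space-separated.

Step 1: ant0:(2,3)->N->(1,3) | ant1:(3,2)->N->(2,2) | ant2:(4,0)->N->(3,0)
  grid max=2 at (0,1)
Step 2: ant0:(1,3)->N->(0,3) | ant1:(2,2)->N->(1,2) | ant2:(3,0)->N->(2,0)
  grid max=1 at (0,1)
Step 3: ant0:(0,3)->E->(0,4) | ant1:(1,2)->N->(0,2) | ant2:(2,0)->N->(1,0)
  grid max=1 at (0,2)
Step 4: ant0:(0,4)->S->(1,4) | ant1:(0,2)->E->(0,3) | ant2:(1,0)->N->(0,0)
  grid max=1 at (0,0)

(1,4) (0,3) (0,0)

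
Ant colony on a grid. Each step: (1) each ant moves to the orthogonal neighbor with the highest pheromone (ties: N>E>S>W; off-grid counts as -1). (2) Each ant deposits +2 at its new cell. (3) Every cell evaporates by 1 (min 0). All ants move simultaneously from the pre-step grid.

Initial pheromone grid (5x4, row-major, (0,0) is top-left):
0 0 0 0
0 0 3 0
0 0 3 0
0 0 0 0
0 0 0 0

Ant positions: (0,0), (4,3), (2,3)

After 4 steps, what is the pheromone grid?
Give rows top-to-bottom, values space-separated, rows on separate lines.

After step 1: ants at (0,1),(3,3),(2,2)
  0 1 0 0
  0 0 2 0
  0 0 4 0
  0 0 0 1
  0 0 0 0
After step 2: ants at (0,2),(2,3),(1,2)
  0 0 1 0
  0 0 3 0
  0 0 3 1
  0 0 0 0
  0 0 0 0
After step 3: ants at (1,2),(2,2),(2,2)
  0 0 0 0
  0 0 4 0
  0 0 6 0
  0 0 0 0
  0 0 0 0
After step 4: ants at (2,2),(1,2),(1,2)
  0 0 0 0
  0 0 7 0
  0 0 7 0
  0 0 0 0
  0 0 0 0

0 0 0 0
0 0 7 0
0 0 7 0
0 0 0 0
0 0 0 0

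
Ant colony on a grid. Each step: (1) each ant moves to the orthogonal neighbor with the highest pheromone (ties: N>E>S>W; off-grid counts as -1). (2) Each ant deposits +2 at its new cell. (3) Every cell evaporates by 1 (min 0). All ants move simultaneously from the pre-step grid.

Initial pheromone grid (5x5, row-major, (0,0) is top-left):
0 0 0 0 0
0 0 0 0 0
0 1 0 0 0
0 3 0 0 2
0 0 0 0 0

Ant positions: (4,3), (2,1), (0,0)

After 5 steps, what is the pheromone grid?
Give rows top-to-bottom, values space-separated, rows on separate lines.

After step 1: ants at (3,3),(3,1),(0,1)
  0 1 0 0 0
  0 0 0 0 0
  0 0 0 0 0
  0 4 0 1 1
  0 0 0 0 0
After step 2: ants at (3,4),(2,1),(0,2)
  0 0 1 0 0
  0 0 0 0 0
  0 1 0 0 0
  0 3 0 0 2
  0 0 0 0 0
After step 3: ants at (2,4),(3,1),(0,3)
  0 0 0 1 0
  0 0 0 0 0
  0 0 0 0 1
  0 4 0 0 1
  0 0 0 0 0
After step 4: ants at (3,4),(2,1),(0,4)
  0 0 0 0 1
  0 0 0 0 0
  0 1 0 0 0
  0 3 0 0 2
  0 0 0 0 0
After step 5: ants at (2,4),(3,1),(1,4)
  0 0 0 0 0
  0 0 0 0 1
  0 0 0 0 1
  0 4 0 0 1
  0 0 0 0 0

0 0 0 0 0
0 0 0 0 1
0 0 0 0 1
0 4 0 0 1
0 0 0 0 0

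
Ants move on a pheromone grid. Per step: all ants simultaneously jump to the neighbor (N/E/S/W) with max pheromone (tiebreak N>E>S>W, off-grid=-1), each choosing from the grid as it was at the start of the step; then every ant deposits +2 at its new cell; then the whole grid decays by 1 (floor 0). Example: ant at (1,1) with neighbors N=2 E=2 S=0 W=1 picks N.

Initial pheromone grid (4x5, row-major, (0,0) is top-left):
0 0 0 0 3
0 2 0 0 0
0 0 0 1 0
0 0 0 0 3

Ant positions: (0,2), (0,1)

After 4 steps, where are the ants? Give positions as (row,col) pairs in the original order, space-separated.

Step 1: ant0:(0,2)->E->(0,3) | ant1:(0,1)->S->(1,1)
  grid max=3 at (1,1)
Step 2: ant0:(0,3)->E->(0,4) | ant1:(1,1)->N->(0,1)
  grid max=3 at (0,4)
Step 3: ant0:(0,4)->S->(1,4) | ant1:(0,1)->S->(1,1)
  grid max=3 at (1,1)
Step 4: ant0:(1,4)->N->(0,4) | ant1:(1,1)->N->(0,1)
  grid max=3 at (0,4)

(0,4) (0,1)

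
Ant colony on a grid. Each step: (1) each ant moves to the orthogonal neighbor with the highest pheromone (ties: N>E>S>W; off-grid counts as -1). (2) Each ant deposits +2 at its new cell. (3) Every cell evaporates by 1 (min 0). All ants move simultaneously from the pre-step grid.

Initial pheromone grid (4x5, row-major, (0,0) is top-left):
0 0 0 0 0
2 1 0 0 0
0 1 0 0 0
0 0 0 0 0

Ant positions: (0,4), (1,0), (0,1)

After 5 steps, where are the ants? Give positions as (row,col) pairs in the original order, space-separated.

Step 1: ant0:(0,4)->S->(1,4) | ant1:(1,0)->E->(1,1) | ant2:(0,1)->S->(1,1)
  grid max=4 at (1,1)
Step 2: ant0:(1,4)->N->(0,4) | ant1:(1,1)->W->(1,0) | ant2:(1,1)->W->(1,0)
  grid max=4 at (1,0)
Step 3: ant0:(0,4)->S->(1,4) | ant1:(1,0)->E->(1,1) | ant2:(1,0)->E->(1,1)
  grid max=6 at (1,1)
Step 4: ant0:(1,4)->N->(0,4) | ant1:(1,1)->W->(1,0) | ant2:(1,1)->W->(1,0)
  grid max=6 at (1,0)
Step 5: ant0:(0,4)->S->(1,4) | ant1:(1,0)->E->(1,1) | ant2:(1,0)->E->(1,1)
  grid max=8 at (1,1)

(1,4) (1,1) (1,1)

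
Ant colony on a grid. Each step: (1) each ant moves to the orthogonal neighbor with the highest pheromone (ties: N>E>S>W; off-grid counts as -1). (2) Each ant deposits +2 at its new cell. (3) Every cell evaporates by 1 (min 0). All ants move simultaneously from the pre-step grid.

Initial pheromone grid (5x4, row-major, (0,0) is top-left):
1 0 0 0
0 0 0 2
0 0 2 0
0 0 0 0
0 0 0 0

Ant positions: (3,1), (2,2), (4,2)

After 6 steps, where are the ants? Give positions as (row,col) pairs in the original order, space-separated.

Step 1: ant0:(3,1)->N->(2,1) | ant1:(2,2)->N->(1,2) | ant2:(4,2)->N->(3,2)
  grid max=1 at (1,2)
Step 2: ant0:(2,1)->E->(2,2) | ant1:(1,2)->E->(1,3) | ant2:(3,2)->N->(2,2)
  grid max=4 at (2,2)
Step 3: ant0:(2,2)->N->(1,2) | ant1:(1,3)->N->(0,3) | ant2:(2,2)->N->(1,2)
  grid max=3 at (1,2)
Step 4: ant0:(1,2)->S->(2,2) | ant1:(0,3)->S->(1,3) | ant2:(1,2)->S->(2,2)
  grid max=6 at (2,2)
Step 5: ant0:(2,2)->N->(1,2) | ant1:(1,3)->W->(1,2) | ant2:(2,2)->N->(1,2)
  grid max=7 at (1,2)
Step 6: ant0:(1,2)->S->(2,2) | ant1:(1,2)->S->(2,2) | ant2:(1,2)->S->(2,2)
  grid max=10 at (2,2)

(2,2) (2,2) (2,2)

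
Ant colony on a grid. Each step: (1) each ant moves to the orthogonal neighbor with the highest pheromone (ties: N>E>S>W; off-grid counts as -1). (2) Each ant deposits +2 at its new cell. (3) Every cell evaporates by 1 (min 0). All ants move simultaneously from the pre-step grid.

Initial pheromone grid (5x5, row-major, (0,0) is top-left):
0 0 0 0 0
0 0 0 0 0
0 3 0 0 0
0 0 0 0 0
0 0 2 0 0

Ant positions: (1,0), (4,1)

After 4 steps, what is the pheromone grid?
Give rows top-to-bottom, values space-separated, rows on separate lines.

After step 1: ants at (0,0),(4,2)
  1 0 0 0 0
  0 0 0 0 0
  0 2 0 0 0
  0 0 0 0 0
  0 0 3 0 0
After step 2: ants at (0,1),(3,2)
  0 1 0 0 0
  0 0 0 0 0
  0 1 0 0 0
  0 0 1 0 0
  0 0 2 0 0
After step 3: ants at (0,2),(4,2)
  0 0 1 0 0
  0 0 0 0 0
  0 0 0 0 0
  0 0 0 0 0
  0 0 3 0 0
After step 4: ants at (0,3),(3,2)
  0 0 0 1 0
  0 0 0 0 0
  0 0 0 0 0
  0 0 1 0 0
  0 0 2 0 0

0 0 0 1 0
0 0 0 0 0
0 0 0 0 0
0 0 1 0 0
0 0 2 0 0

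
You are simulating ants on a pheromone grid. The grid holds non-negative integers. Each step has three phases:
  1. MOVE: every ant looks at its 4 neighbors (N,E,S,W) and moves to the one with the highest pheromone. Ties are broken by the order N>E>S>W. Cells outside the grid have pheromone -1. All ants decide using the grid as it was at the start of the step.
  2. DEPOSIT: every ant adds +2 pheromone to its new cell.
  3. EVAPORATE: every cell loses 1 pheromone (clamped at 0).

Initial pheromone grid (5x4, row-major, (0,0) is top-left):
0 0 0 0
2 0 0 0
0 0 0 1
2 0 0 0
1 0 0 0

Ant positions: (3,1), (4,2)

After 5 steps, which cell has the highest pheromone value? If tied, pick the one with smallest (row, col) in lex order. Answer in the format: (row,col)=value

Step 1: ant0:(3,1)->W->(3,0) | ant1:(4,2)->N->(3,2)
  grid max=3 at (3,0)
Step 2: ant0:(3,0)->N->(2,0) | ant1:(3,2)->N->(2,2)
  grid max=2 at (3,0)
Step 3: ant0:(2,0)->S->(3,0) | ant1:(2,2)->N->(1,2)
  grid max=3 at (3,0)
Step 4: ant0:(3,0)->N->(2,0) | ant1:(1,2)->N->(0,2)
  grid max=2 at (3,0)
Step 5: ant0:(2,0)->S->(3,0) | ant1:(0,2)->E->(0,3)
  grid max=3 at (3,0)
Final grid:
  0 0 0 1
  0 0 0 0
  0 0 0 0
  3 0 0 0
  0 0 0 0
Max pheromone 3 at (3,0)

Answer: (3,0)=3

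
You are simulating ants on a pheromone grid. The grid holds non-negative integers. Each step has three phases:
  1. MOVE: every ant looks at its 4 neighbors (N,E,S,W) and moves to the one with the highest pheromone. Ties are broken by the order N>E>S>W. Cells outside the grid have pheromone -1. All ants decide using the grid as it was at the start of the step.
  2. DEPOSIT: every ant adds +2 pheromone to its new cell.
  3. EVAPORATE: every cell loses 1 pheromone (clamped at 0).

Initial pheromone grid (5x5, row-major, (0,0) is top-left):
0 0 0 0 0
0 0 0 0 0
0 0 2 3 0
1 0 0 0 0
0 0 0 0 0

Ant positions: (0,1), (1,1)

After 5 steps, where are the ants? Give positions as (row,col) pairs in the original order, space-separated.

Step 1: ant0:(0,1)->E->(0,2) | ant1:(1,1)->N->(0,1)
  grid max=2 at (2,3)
Step 2: ant0:(0,2)->W->(0,1) | ant1:(0,1)->E->(0,2)
  grid max=2 at (0,1)
Step 3: ant0:(0,1)->E->(0,2) | ant1:(0,2)->W->(0,1)
  grid max=3 at (0,1)
Step 4: ant0:(0,2)->W->(0,1) | ant1:(0,1)->E->(0,2)
  grid max=4 at (0,1)
Step 5: ant0:(0,1)->E->(0,2) | ant1:(0,2)->W->(0,1)
  grid max=5 at (0,1)

(0,2) (0,1)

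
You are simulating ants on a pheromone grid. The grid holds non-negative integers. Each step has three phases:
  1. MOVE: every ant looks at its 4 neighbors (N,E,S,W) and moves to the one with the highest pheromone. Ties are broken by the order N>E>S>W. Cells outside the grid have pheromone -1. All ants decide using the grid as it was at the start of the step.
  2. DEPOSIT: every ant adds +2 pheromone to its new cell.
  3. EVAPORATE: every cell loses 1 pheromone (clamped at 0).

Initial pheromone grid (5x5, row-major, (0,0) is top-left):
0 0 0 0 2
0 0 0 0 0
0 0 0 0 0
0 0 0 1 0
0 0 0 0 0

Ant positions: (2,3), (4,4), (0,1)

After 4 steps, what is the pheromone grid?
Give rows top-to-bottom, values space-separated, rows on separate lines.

After step 1: ants at (3,3),(3,4),(0,2)
  0 0 1 0 1
  0 0 0 0 0
  0 0 0 0 0
  0 0 0 2 1
  0 0 0 0 0
After step 2: ants at (3,4),(3,3),(0,3)
  0 0 0 1 0
  0 0 0 0 0
  0 0 0 0 0
  0 0 0 3 2
  0 0 0 0 0
After step 3: ants at (3,3),(3,4),(0,4)
  0 0 0 0 1
  0 0 0 0 0
  0 0 0 0 0
  0 0 0 4 3
  0 0 0 0 0
After step 4: ants at (3,4),(3,3),(1,4)
  0 0 0 0 0
  0 0 0 0 1
  0 0 0 0 0
  0 0 0 5 4
  0 0 0 0 0

0 0 0 0 0
0 0 0 0 1
0 0 0 0 0
0 0 0 5 4
0 0 0 0 0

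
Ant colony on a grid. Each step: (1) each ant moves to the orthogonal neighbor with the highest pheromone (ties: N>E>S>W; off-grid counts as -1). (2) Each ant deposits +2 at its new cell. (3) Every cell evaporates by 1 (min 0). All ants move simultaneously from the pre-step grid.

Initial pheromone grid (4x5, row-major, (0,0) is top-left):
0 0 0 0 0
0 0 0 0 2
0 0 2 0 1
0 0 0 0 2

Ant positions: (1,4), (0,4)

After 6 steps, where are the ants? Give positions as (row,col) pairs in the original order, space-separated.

Step 1: ant0:(1,4)->S->(2,4) | ant1:(0,4)->S->(1,4)
  grid max=3 at (1,4)
Step 2: ant0:(2,4)->N->(1,4) | ant1:(1,4)->S->(2,4)
  grid max=4 at (1,4)
Step 3: ant0:(1,4)->S->(2,4) | ant1:(2,4)->N->(1,4)
  grid max=5 at (1,4)
Step 4: ant0:(2,4)->N->(1,4) | ant1:(1,4)->S->(2,4)
  grid max=6 at (1,4)
Step 5: ant0:(1,4)->S->(2,4) | ant1:(2,4)->N->(1,4)
  grid max=7 at (1,4)
Step 6: ant0:(2,4)->N->(1,4) | ant1:(1,4)->S->(2,4)
  grid max=8 at (1,4)

(1,4) (2,4)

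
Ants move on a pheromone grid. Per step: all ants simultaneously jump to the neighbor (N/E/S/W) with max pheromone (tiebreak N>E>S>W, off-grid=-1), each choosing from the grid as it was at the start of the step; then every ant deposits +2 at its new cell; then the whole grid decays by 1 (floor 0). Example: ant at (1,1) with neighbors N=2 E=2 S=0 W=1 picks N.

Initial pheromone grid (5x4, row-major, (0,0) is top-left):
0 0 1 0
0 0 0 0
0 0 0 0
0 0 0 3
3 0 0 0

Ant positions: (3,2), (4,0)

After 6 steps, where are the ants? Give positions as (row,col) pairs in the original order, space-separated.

Step 1: ant0:(3,2)->E->(3,3) | ant1:(4,0)->N->(3,0)
  grid max=4 at (3,3)
Step 2: ant0:(3,3)->N->(2,3) | ant1:(3,0)->S->(4,0)
  grid max=3 at (3,3)
Step 3: ant0:(2,3)->S->(3,3) | ant1:(4,0)->N->(3,0)
  grid max=4 at (3,3)
Step 4: ant0:(3,3)->N->(2,3) | ant1:(3,0)->S->(4,0)
  grid max=3 at (3,3)
Step 5: ant0:(2,3)->S->(3,3) | ant1:(4,0)->N->(3,0)
  grid max=4 at (3,3)
Step 6: ant0:(3,3)->N->(2,3) | ant1:(3,0)->S->(4,0)
  grid max=3 at (3,3)

(2,3) (4,0)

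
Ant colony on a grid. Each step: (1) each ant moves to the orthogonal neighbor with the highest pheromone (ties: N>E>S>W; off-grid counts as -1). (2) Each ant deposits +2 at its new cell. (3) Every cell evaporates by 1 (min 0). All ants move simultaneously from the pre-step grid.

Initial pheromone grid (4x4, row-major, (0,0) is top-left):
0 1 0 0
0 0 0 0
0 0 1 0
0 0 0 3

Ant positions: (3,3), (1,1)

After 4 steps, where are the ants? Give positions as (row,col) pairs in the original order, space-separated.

Step 1: ant0:(3,3)->N->(2,3) | ant1:(1,1)->N->(0,1)
  grid max=2 at (0,1)
Step 2: ant0:(2,3)->S->(3,3) | ant1:(0,1)->E->(0,2)
  grid max=3 at (3,3)
Step 3: ant0:(3,3)->N->(2,3) | ant1:(0,2)->W->(0,1)
  grid max=2 at (0,1)
Step 4: ant0:(2,3)->S->(3,3) | ant1:(0,1)->E->(0,2)
  grid max=3 at (3,3)

(3,3) (0,2)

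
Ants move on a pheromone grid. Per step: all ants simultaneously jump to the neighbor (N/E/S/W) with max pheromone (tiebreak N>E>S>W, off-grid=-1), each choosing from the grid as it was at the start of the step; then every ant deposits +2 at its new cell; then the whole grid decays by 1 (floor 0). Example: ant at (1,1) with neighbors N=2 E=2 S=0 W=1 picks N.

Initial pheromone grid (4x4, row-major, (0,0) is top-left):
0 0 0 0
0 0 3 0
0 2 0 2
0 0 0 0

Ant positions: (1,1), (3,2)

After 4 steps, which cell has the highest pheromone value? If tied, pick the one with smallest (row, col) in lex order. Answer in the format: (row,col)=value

Step 1: ant0:(1,1)->E->(1,2) | ant1:(3,2)->N->(2,2)
  grid max=4 at (1,2)
Step 2: ant0:(1,2)->S->(2,2) | ant1:(2,2)->N->(1,2)
  grid max=5 at (1,2)
Step 3: ant0:(2,2)->N->(1,2) | ant1:(1,2)->S->(2,2)
  grid max=6 at (1,2)
Step 4: ant0:(1,2)->S->(2,2) | ant1:(2,2)->N->(1,2)
  grid max=7 at (1,2)
Final grid:
  0 0 0 0
  0 0 7 0
  0 0 4 0
  0 0 0 0
Max pheromone 7 at (1,2)

Answer: (1,2)=7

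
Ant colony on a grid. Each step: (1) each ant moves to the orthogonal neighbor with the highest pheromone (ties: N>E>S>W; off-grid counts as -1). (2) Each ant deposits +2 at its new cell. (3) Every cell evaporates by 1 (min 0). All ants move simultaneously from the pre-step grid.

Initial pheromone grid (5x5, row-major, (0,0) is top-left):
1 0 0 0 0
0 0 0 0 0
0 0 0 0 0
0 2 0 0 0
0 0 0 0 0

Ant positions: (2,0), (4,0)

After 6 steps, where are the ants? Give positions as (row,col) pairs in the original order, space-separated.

Step 1: ant0:(2,0)->N->(1,0) | ant1:(4,0)->N->(3,0)
  grid max=1 at (1,0)
Step 2: ant0:(1,0)->N->(0,0) | ant1:(3,0)->E->(3,1)
  grid max=2 at (3,1)
Step 3: ant0:(0,0)->E->(0,1) | ant1:(3,1)->N->(2,1)
  grid max=1 at (0,1)
Step 4: ant0:(0,1)->E->(0,2) | ant1:(2,1)->S->(3,1)
  grid max=2 at (3,1)
Step 5: ant0:(0,2)->E->(0,3) | ant1:(3,1)->N->(2,1)
  grid max=1 at (0,3)
Step 6: ant0:(0,3)->E->(0,4) | ant1:(2,1)->S->(3,1)
  grid max=2 at (3,1)

(0,4) (3,1)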